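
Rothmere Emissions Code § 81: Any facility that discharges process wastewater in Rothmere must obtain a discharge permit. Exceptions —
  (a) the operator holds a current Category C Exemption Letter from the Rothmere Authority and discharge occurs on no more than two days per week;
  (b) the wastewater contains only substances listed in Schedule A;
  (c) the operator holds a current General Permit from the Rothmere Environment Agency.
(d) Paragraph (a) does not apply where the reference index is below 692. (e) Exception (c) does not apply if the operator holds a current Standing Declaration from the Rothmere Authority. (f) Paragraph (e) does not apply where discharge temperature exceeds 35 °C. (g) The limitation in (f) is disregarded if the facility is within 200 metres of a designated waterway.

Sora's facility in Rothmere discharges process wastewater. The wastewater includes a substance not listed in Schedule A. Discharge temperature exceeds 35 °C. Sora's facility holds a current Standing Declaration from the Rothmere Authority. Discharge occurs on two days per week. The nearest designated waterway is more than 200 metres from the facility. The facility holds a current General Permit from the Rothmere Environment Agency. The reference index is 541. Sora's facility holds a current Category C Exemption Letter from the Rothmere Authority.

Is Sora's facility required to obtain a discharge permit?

Exception (a)'s conditions are all satisfied: a current Category C Exemption Letter is held; discharge occurs on no more than two days per week. But: (d) is engaged — the reference index is 541, below the 692 limit. So (a) is unavailable.
Exception (b) requires that the wastewater contains only substances listed in Schedule A; but the wastewater includes a non-Schedule-A substance, so (b) is unavailable.
Exception (c): a current General Permit is held — every condition holds. As to paragraphs (e)–(g): (e) would limit (c) — a current Standing Declaration is held — but (f) sets (e) aside: (f) operates against (e): discharge temperature exceeds 35 °C. (g) is not engaged (the facility is more than 200 m from any designated waterway), so (f) stands. So (c) applies.

No — exception (c) applies; Sora's facility is not required to obtain a discharge permit.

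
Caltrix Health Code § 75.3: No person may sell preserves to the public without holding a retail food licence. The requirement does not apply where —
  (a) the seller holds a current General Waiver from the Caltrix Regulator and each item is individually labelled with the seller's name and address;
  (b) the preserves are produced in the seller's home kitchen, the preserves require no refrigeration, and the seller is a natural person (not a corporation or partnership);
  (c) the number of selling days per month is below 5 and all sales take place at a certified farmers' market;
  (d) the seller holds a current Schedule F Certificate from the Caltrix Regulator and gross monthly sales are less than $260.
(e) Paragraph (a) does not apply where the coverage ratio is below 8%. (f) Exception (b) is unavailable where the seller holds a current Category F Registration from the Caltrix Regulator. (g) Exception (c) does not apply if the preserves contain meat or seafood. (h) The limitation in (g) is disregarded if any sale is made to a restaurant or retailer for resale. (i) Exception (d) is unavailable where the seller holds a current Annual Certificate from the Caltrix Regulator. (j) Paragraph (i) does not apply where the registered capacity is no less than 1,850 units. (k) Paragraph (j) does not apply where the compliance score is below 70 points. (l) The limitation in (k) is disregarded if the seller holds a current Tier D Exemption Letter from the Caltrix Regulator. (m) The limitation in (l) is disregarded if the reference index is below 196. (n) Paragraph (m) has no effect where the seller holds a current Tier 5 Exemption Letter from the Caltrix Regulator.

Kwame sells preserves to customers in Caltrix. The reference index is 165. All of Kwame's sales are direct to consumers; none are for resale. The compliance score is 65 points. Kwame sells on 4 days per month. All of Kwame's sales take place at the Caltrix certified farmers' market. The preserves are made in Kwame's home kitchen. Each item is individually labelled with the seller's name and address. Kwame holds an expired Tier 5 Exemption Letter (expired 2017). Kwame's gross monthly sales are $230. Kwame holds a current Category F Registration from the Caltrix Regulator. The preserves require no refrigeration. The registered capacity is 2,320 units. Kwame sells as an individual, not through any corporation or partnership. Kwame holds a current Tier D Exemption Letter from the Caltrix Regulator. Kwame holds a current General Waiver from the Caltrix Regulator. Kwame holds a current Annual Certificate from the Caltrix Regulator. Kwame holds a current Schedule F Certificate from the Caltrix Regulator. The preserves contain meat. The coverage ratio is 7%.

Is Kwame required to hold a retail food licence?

Exception (a): a current General Waiver is held; items are individually labelled — every condition holds. But applying paragraph (e): (e) operates — the coverage ratio is 7%, below the 8% limit. So (a) is unavailable.
Exception (b): the preserves are home-kitchen produced; the preserves are shelf-stable; the seller is a natural person — every condition holds. But applying paragraph (f): (f) operates against (b): a current Category F Registration is held. Exception (b) does not apply.
Exception (c): the number of selling days per month is 4, below the 5 limit; all sales are at a certified farmers' market — every condition holds. However, paragraphs (g)–(h) must be considered: (g) is engaged — the preserves contain meat. (h) does not operate here (no sales are for resale), so (g) stands. So (c) is unavailable.
All of (d)'s requirements are met (a current Schedule F Certificate is held; gross monthly sales are $230, less than the $260 limit). But applying paragraphs (i)–(n): (i) is triggered — a current Annual Certificate is held. (j) would limit (i) — the registered capacity is 2,320 units, meeting the 1,850 units threshold — but (k) sets (j) aside: (k) applies — the compliance score is 65 points, below the 70 points limit. (l) is engaged (a current Tier D Exemption Letter is held), but is overridden by (m): (m) operates against (l): the reference index is 165, below the 196 limit. (n), which would lift (m), is not triggered — the Tier 5 Exemption Letter is not current. Exception (d) does not apply.
None of the exceptions is available; § 75.3 applies in full.

Yes — Kwame must hold a retail food licence.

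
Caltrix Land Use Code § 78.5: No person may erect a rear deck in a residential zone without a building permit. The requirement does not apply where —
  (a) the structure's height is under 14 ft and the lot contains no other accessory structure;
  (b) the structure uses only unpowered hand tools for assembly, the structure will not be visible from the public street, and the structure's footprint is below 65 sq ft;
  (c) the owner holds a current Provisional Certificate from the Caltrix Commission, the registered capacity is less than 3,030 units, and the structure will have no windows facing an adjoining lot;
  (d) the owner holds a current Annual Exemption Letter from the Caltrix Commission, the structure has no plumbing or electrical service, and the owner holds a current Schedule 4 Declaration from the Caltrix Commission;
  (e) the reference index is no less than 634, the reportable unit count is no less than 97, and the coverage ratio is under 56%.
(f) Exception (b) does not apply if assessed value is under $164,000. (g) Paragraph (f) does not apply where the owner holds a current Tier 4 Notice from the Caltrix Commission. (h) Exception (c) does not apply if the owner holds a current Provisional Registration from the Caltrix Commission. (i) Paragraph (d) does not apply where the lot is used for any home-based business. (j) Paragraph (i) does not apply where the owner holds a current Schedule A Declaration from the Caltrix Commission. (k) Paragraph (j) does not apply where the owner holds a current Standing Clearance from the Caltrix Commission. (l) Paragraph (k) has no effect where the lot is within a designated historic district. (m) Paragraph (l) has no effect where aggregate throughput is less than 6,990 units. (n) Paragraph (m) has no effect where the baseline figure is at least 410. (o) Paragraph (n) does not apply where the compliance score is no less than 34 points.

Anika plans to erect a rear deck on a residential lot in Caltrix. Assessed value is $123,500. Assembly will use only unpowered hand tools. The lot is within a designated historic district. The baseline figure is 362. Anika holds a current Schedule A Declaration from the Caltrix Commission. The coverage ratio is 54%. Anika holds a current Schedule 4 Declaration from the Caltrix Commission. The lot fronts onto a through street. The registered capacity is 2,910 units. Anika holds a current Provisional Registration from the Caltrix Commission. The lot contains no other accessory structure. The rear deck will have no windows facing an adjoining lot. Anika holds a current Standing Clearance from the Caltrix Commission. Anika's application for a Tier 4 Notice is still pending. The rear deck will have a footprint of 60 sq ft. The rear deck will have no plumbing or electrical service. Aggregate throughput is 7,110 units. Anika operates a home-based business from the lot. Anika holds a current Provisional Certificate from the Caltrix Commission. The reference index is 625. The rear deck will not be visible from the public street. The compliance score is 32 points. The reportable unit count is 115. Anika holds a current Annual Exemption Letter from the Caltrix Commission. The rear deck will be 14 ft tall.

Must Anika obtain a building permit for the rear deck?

No — exception (d) applies; Anika does not need a building permit.

Exception (a) does not apply: the structure's height is 14 ft, not under 14 ft.
All of (b)'s requirements are met (assembly uses only hand tools; the structure will not be visible from the street; the structure's footprint is 60 sq ft, below the 65 sq ft limit). Turning to paragraphs (f)–(g): (f) is triggered — assessed value is $123,500, under the $164,000 limit. (g) is not triggered (no current Tier 4 Notice is held), so (f) stands. Exception (b) does not apply.
Exception (c): a current Provisional Certificate is held; the registered capacity is 2,910 units, less than the 3,030 units limit; no windows face an adjoining lot — every condition holds. But applying paragraph (h): (h) is engaged — a current Provisional Registration is held. (c) is therefore removed.
All of (d)'s requirements are met (a current Annual Exemption Letter is held; there is no plumbing or electrical service; a current Schedule 4 Declaration is held). Applying paragraphs (i)–(o): (i) is triggered (a home-based business operates on the lot), but is overridden by (j): (j) operates against (i): a current Schedule A Declaration is held. (k) operates (a current Standing Clearance is held), but yields to (l): (l) operates against (k): the lot is in a historic district. (m), which would lift (l), is not engaged — aggregate throughput is 7,110 units, not less than 6,990 units. Exception (d) stands.
Exception (e) does not apply: the reference index is 625, short of 634.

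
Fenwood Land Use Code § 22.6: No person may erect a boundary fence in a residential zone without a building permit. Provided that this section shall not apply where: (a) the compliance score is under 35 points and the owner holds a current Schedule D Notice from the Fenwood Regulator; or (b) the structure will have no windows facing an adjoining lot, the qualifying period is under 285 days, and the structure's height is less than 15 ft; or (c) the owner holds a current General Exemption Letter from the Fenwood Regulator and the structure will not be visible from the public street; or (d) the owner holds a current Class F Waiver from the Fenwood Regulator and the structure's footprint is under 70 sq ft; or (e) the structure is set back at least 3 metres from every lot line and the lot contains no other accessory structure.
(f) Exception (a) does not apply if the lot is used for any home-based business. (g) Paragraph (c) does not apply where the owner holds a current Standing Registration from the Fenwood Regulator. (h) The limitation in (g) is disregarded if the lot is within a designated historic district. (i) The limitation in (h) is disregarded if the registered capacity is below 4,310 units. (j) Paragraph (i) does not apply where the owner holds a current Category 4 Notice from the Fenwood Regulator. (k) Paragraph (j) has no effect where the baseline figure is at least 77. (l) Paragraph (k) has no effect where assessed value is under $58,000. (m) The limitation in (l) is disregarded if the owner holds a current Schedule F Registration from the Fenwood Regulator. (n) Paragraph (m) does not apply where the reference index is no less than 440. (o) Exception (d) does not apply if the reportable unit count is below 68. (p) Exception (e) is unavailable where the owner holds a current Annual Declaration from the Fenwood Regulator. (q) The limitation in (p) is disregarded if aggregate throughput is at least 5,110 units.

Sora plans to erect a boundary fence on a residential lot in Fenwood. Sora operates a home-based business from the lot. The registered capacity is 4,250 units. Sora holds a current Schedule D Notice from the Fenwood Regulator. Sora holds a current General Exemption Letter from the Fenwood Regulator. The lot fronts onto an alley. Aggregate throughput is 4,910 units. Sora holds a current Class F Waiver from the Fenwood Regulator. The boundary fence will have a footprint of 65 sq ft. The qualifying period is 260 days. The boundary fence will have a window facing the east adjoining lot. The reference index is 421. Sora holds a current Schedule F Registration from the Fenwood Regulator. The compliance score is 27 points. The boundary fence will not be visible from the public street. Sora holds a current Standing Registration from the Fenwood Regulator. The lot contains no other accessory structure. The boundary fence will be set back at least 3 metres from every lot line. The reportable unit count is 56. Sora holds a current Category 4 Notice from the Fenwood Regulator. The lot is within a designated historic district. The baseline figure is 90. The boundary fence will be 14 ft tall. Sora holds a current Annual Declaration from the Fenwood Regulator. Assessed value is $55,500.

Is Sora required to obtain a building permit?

Exception (a) is satisfied on its face — the compliance score is 27 points, under the 35 points limit; a current Schedule D Notice is held. But applying paragraph (f): (f) operates — a home-based business operates on the lot. So (a) is unavailable.
Exception (b) fails — a window faces an adjoining lot.
All of (c)'s requirements are met (a current General Exemption Letter is held; the structure will not be visible from the street). Turning to paragraphs (g)–(n): (g) operates against (c): a current Standing Registration is held. (h) would limit (g) — the lot is in a historic district — but (i) sets (h) aside: (i) is engaged — the registered capacity is 4,250 units, below the 4,310 units limit. (j) is engaged (a current Category 4 Notice is held), but is itself disapplied by (k): (k) operates against (j): the baseline figure is 90, meeting the 77 threshold. (l) would limit (k) — assessed value is $55,500, under the $58,000 limit — but (m) sets (l) aside: (m) operates against (l): a current Schedule F Registration is held. (n), which would lift (m), is not engaged — the reference index is 421, short of 440. Exception (c) does not apply.
Exception (d) is satisfied on its face — a current Class F Waiver is held; the structure's footprint is 65 sq ft, under the 70 sq ft limit. However, paragraph (o) must be considered: (o) operates against (d): the reportable unit count is 56, below the 68 limit. So (d) is unavailable.
All of (e)'s requirements are met (the setback is at least 3 m on every side; the lot has no other accessory structure). But applying paragraphs (p)–(q): (p) operates — a current Annual Declaration is held. (q), which would lift (p), is not triggered — aggregate throughput is 4,910 units, short of 5,110 units. Exception (e) does not apply.
Every exception is unavailable, so the rule governs.

Yes — Sora must obtain a building permit.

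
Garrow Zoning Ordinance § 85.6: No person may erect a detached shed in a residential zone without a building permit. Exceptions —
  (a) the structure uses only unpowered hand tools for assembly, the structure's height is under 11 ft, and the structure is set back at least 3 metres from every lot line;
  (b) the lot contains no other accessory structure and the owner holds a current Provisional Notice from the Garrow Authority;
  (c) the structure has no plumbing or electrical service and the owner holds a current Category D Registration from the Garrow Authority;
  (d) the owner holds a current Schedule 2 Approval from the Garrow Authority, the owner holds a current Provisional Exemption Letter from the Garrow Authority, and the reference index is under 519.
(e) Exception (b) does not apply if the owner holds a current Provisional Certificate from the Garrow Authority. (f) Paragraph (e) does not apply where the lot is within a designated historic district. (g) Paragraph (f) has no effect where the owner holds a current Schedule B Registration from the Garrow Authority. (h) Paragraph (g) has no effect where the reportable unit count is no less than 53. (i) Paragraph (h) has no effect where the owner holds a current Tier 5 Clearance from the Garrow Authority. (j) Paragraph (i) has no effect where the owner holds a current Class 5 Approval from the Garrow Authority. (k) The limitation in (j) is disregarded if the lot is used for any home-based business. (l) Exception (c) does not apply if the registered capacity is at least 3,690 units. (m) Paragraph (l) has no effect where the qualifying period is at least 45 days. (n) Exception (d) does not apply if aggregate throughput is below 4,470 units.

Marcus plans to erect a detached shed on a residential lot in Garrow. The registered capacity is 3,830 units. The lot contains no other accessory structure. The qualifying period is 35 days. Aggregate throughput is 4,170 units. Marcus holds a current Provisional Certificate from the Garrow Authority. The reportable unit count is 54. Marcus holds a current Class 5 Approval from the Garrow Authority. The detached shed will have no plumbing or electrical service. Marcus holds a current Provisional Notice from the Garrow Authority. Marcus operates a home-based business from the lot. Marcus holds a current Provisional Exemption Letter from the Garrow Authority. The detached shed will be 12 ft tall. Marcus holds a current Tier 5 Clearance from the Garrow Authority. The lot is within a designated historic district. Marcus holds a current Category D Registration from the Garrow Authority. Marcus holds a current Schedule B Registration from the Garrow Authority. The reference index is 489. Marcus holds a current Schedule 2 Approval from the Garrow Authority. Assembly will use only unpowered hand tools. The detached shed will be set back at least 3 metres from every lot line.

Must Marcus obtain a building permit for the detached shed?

Exception (a) requires that the structure's height is under 11 ft; but the structure's height is 12 ft, not under 11 ft, so (a) is unavailable.
Exception (b) is satisfied on its face — the lot has no other accessory structure; a current Provisional Notice is held. But applying paragraphs (e)–(k): (e) is engaged — a current Provisional Certificate is held. (f) would limit (e) — the lot is in a historic district — but (g) sets (f) aside: (g) operates against (f): a current Schedule B Registration is held. (h) would limit (g) — the reportable unit count is 54, meeting the 53 threshold — but (i) sets (h) aside: (i) operates against (h): a current Tier 5 Clearance is held. (j) would limit (i) — a current Class 5 Approval is held — but (k) sets (j) aside: (k) is engaged — a home-based business operates on the lot. Exception (b) does not apply.
Exception (c)'s conditions are all satisfied: there is no plumbing or electrical service; a current Category D Registration is held. But applying paragraphs (l)–(m): (l) operates against (c): the registered capacity is 3,830 units, meeting the 3,690 units threshold. (m) is not engaged (the qualifying period is 35 days, short of 45 days), so (l) stands. (c) is therefore removed.
Exception (d)'s conditions are all satisfied: a current Schedule 2 Approval is held; a current Provisional Exemption Letter is held; the reference index is 489, under the 519 limit. However, paragraph (n) must be considered: (n) operates against (d): aggregate throughput is 4,170 units, below the 4,470 units limit. (d) is therefore removed.
No exception applies. The general rule governs.

Yes — Marcus must obtain a building permit.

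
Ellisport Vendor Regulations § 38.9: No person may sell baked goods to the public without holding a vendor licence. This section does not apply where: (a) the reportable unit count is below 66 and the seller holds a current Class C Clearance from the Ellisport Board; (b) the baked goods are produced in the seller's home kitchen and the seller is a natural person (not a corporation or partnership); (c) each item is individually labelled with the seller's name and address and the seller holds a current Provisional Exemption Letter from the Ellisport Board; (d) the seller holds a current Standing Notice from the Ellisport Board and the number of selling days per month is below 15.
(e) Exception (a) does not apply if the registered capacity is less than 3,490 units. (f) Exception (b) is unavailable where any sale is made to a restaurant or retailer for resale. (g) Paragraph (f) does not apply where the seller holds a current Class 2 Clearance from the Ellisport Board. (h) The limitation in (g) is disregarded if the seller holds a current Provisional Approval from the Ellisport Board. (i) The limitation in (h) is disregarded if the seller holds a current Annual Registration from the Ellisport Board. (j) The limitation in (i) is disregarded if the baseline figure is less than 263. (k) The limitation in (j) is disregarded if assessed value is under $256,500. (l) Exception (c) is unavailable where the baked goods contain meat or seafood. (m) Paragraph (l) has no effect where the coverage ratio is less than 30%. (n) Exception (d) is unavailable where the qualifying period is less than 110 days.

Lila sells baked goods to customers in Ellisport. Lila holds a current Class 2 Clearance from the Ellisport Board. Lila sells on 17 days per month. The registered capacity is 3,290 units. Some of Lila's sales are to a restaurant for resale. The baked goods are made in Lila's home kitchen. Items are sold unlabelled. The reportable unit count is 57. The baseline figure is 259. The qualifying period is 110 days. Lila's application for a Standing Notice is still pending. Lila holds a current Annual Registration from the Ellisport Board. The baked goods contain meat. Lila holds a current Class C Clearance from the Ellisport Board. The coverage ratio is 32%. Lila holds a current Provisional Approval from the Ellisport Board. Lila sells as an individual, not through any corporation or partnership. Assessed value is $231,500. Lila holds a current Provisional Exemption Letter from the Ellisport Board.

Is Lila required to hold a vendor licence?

No — exception (b) applies; Lila is not required to hold a vendor licence.

Exception (a)'s conditions are all satisfied: the reportable unit count is 57, below the 66 limit; a current Class C Clearance is held. But applying paragraph (e): (e) operates against (a): the registered capacity is 3,290 units, less than the 3,490 units limit. (a) is therefore removed.
Exception (b)'s conditions are all satisfied: the baked goods are home-kitchen produced; the seller is a natural person. As to paragraphs (f)–(k): (f) is engaged (some sales are to a restaurant for resale), but is set aside by (g): (g) is engaged — a current Class 2 Clearance is held. (h) operates (a current Provisional Approval is held), but yields to (i): (i) is engaged — a current Annual Registration is held. (j) would limit (i) — the baseline figure is 259, less than the 263 limit — but (k) sets (j) aside: (k) is engaged — assessed value is $231,500, under the $256,500 limit. So (b) applies.
Exception (c) requires that each item is individually labelled with the seller's name and address; but items are sold unlabelled, so (c) is unavailable.
Exception (d) fails — no current Standing Notice is held.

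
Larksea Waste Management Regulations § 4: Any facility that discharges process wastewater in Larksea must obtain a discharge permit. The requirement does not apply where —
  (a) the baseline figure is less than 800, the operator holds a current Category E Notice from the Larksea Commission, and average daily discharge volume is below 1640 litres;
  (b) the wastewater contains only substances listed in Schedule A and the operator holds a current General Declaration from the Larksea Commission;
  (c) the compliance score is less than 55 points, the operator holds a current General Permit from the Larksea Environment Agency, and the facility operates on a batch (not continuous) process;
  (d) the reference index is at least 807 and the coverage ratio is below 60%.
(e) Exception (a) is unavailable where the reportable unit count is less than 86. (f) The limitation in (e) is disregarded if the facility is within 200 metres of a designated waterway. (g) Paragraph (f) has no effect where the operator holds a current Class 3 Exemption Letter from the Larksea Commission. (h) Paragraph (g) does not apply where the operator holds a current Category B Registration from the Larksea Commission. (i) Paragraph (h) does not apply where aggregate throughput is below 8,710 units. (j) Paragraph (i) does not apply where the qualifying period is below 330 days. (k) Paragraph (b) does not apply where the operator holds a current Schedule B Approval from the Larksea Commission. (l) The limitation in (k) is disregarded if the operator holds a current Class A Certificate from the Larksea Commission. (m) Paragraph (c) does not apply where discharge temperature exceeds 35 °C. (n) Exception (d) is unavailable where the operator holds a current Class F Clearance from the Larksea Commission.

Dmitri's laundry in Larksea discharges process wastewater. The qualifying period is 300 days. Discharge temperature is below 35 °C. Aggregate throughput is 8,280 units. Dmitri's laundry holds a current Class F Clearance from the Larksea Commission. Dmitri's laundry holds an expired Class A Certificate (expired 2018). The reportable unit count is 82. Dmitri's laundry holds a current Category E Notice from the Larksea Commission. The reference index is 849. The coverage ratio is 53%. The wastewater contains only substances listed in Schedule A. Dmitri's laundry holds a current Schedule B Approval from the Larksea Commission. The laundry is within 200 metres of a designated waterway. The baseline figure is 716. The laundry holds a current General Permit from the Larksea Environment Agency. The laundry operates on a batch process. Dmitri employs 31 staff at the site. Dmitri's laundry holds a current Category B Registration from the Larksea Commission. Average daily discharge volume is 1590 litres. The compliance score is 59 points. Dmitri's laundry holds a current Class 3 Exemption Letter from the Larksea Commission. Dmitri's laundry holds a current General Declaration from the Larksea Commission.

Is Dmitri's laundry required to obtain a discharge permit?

Exception (a)'s conditions are all satisfied: the baseline figure is 716, less than the 800 limit; a current Category E Notice is held; average daily discharge volume is 1590 litres, below the 1640 litres limit. Under paragraphs (e)–(j): (e) is engaged (the reportable unit count is 82, less than the 86 limit), but yields to (f): (f) operates against (e): the laundry is within 200 m of a designated waterway. (g) is engaged (a current Class 3 Exemption Letter is held), but is displaced by (h): (h) is engaged — a current Category B Registration is held. (i) would limit (h) — aggregate throughput is 8,280 units, below the 8,710 units limit — but (j) sets (i) aside: (j) operates against (i): the qualifying period is 300 days, below the 330 days limit. (a) remains available.
Exception (b) is satisfied on its face — the wastewater is Schedule-A-only; a current General Declaration is held. However, paragraphs (k)–(l) must be considered: (k) operates against (b): a current Schedule B Approval is held. (l), which would lift (k), is inapplicable — the Class A Certificate is not current. Exception (b) does not apply.
Exception (c) fails — the compliance score is 59 points, not less than 55 points.
Exception (d)'s conditions are all satisfied: the reference index is 849, meeting the 807 threshold; the coverage ratio is 53%, below the 60% limit. Turning to paragraph (n): (n) operates against (d): a current Class F Clearance is held. Exception (d) does not apply.

No — exception (a) applies; Dmitri's laundry is not required to obtain a discharge permit.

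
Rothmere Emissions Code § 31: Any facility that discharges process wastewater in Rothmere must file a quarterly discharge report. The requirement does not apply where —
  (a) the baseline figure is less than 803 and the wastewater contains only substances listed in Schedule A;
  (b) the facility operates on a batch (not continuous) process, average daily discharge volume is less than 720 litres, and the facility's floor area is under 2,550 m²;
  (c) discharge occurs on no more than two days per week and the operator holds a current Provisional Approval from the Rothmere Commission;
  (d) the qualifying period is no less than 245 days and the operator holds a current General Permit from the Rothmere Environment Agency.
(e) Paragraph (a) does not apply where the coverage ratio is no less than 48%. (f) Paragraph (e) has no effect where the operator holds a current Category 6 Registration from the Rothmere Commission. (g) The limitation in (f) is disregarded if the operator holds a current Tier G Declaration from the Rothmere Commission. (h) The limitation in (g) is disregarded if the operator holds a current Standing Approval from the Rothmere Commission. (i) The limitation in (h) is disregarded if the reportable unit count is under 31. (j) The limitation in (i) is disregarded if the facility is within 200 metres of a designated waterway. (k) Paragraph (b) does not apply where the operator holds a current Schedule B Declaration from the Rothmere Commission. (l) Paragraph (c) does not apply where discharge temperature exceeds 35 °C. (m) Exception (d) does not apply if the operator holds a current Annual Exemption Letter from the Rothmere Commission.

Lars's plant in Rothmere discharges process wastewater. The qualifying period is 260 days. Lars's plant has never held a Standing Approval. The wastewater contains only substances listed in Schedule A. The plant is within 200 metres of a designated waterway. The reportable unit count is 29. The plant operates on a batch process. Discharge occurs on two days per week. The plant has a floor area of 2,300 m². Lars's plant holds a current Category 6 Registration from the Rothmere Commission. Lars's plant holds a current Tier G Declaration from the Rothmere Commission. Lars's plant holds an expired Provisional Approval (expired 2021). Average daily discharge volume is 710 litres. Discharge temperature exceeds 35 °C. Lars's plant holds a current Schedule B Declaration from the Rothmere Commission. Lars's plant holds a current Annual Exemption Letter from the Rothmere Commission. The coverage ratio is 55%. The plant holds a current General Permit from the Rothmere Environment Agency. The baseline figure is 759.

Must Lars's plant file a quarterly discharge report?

Yes — Lars's plant must file a quarterly discharge report.

Exception (a): the baseline figure is 759, less than the 803 limit; the wastewater is Schedule-A-only — every condition holds. But applying paragraphs (e)–(j): (e) operates against (a): the coverage ratio is 55%, meeting the 48% threshold. (f) would limit (e) — a current Category 6 Registration is held — but (g) sets (f) aside: (g) operates against (f): a current Tier G Declaration is held. (h), which would lift (g), does not operate here — there is no Standing Approval in force. (a) is therefore removed.
All of (b)'s requirements are met (the facility operates on a batch process; average daily discharge volume is 710 litres, less than the 720 litres limit; the facility's floor area is 2,300 m², under the 2,550 m² limit). However, paragraph (k) must be considered: (k) operates against (b): a current Schedule B Declaration is held. (b) is therefore removed.
Exception (c) requires that the operator holds a current Provisional Approval from the Rothmere Commission; but no current Provisional Approval is held, so (c) is unavailable.
Exception (d)'s conditions are all satisfied: the qualifying period is 260 days, meeting the 245 days threshold; a current General Permit is held. But applying paragraph (m): (m) operates against (d): a current Annual Exemption Letter is held. So (d) is unavailable.
No exception is made out. Lars's plant falls within the general rule.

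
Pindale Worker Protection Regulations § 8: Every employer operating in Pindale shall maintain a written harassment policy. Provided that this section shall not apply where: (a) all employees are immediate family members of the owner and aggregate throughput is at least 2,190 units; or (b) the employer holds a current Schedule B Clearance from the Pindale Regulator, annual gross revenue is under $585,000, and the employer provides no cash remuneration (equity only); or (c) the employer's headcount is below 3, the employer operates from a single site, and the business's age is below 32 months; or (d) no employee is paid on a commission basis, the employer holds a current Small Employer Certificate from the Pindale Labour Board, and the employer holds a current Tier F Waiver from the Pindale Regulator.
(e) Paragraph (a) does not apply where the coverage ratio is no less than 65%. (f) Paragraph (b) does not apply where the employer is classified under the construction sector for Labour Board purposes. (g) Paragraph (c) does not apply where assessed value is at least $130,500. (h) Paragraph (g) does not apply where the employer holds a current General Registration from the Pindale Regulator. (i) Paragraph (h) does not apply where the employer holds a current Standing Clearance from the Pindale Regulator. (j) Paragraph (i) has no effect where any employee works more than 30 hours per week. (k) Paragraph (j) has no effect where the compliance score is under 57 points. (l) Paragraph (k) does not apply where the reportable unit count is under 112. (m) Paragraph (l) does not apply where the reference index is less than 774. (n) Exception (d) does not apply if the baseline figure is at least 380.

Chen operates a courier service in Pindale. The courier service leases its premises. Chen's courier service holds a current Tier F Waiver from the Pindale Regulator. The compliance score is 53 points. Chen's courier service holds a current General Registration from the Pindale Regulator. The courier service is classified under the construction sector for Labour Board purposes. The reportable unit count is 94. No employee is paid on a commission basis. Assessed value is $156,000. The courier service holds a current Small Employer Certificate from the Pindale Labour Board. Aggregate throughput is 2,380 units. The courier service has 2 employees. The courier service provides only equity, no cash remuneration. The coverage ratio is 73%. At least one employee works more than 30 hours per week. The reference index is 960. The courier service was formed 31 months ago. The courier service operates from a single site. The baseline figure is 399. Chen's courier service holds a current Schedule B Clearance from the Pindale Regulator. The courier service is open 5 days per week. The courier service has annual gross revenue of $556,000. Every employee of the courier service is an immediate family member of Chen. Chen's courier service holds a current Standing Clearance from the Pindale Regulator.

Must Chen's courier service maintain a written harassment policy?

Exception (a): every employee is an immediate family member; aggregate throughput is 2,380 units, meeting the 2,190 units threshold — every condition holds. But: (e) is triggered — the coverage ratio is 73%, meeting the 65% threshold. (a) is therefore removed.
Exception (b) is satisfied on its face — a current Schedule B Clearance is held; annual gross revenue is $556,000, under the $585,000 limit; remuneration is equity-only. But applying paragraph (f): (f) is engaged — the courier service is classified under the construction sector. So (b) is unavailable.
All of (c)'s requirements are met (the employer's headcount is 2, below the 3 limit; the employer operates from a single site; the business's age is 31 months, below the 32 months limit). Considering the limiting provisions: (g) is engaged (assessed value is $156,000, meeting the $130,500 threshold), but yields to (h): (h) operates — a current General Registration is held. (i) applies (a current Standing Clearance is held), but is displaced by (j): (j) operates against (i): at least one employee exceeds 30 hours/week. (k) applies (the compliance score is 53 points, under the 57 points limit), but is overridden by (l): (l) operates against (k): the reportable unit count is 94, under the 112 limit. (m), which would lift (l), is not triggered — the reference index is 960, not less than 774. So (c) applies.
Exception (d)'s conditions are all satisfied: no employee is paid on commission; a current Small Employer Certificate is held; a current Tier F Waiver is held. Turning to paragraph (n): (n) operates — the baseline figure is 399, meeting the 380 threshold. So (d) is unavailable.

No — exception (c) applies; Chen's courier service is not required to maintain a written harassment policy.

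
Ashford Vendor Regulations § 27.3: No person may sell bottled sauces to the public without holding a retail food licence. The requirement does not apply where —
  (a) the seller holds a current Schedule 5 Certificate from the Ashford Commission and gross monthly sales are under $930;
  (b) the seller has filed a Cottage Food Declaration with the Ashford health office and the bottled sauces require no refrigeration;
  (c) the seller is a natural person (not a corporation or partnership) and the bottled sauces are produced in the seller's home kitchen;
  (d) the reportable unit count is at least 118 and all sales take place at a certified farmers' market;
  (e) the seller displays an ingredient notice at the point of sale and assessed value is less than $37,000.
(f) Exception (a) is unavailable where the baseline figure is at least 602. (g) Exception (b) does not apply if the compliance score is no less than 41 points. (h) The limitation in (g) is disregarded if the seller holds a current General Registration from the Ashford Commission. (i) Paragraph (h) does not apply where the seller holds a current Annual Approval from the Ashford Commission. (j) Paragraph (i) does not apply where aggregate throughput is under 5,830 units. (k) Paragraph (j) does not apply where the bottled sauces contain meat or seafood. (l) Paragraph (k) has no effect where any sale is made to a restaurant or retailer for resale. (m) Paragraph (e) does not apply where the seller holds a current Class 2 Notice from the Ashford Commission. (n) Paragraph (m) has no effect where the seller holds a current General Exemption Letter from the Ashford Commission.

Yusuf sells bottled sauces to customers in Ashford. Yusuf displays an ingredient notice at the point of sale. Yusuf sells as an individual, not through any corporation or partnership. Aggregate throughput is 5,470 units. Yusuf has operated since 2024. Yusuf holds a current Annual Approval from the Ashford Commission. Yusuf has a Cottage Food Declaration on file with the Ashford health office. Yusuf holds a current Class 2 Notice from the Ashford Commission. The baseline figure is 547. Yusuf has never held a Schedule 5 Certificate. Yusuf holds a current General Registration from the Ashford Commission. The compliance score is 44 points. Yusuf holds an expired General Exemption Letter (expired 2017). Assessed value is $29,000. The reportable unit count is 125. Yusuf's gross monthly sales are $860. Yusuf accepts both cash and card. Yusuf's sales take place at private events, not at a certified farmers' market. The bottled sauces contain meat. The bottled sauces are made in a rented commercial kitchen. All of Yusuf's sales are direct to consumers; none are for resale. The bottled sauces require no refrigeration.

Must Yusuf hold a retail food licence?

Yes — Yusuf must hold a retail food licence.

Exception (a) fails — the Schedule 5 Certificate is not current.
Exception (b): a Cottage Food Declaration is on file; the bottled sauces are shelf-stable — every condition holds. But: (g) is triggered — the compliance score is 44 points, meeting the 41 points threshold. (h) would limit (g) — a current General Registration is held — but (i) sets (h) aside: (i) operates — a current Annual Approval is held. (j) would limit (i) — aggregate throughput is 5,470 units, under the 5,830 units limit — but (k) sets (j) aside: (k) is engaged — the bottled sauces contain meat. (l) is not engaged (no sales are for resale), so (k) stands. (b) is therefore removed.
Exception (c) fails — the bottled sauces are made in a commercial kitchen, not a home kitchen.
Exception (d) requires that all sales take place at a certified farmers' market; but sales are at private events, not a certified farmers' market, so (d) is unavailable.
All of (e)'s requirements are met (an ingredient notice is displayed; assessed value is $29,000, less than the $37,000 limit). But applying paragraphs (m)–(n): (m) operates — a current Class 2 Notice is held. (n), which would lift (m), does not operate here — there is no General Exemption Letter in force. Exception (e) does not apply.
No exception displaces § 27.3.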